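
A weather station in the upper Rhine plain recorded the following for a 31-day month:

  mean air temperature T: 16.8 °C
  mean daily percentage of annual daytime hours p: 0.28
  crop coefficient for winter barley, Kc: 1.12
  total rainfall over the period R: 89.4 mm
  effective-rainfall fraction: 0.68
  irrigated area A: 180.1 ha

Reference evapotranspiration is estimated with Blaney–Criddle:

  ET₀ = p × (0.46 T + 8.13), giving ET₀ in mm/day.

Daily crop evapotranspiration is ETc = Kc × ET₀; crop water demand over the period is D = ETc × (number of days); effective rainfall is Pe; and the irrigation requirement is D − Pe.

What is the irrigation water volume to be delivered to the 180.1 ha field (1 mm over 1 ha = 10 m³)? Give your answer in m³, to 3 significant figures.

ET₀ = 0.28 × (0.46 × 16.8 + 8.13) = 0.28 × 15.858 = 4.4402 mm/d
ETc = Kc × ET₀ = 1.12 × 4.4402 = 4.9730 mm/d
Crop demand D = ETc × 31 d = 4.9730 × 31 = 154.163 mm
Pe = 0.68 × 89.4 = 60.792 mm
D − Pe = 154.163 − 60.792 = 93.371 mm
Volume = 93.371 mm × 180.1 ha × 10 = 168161.2 m³

168000 m³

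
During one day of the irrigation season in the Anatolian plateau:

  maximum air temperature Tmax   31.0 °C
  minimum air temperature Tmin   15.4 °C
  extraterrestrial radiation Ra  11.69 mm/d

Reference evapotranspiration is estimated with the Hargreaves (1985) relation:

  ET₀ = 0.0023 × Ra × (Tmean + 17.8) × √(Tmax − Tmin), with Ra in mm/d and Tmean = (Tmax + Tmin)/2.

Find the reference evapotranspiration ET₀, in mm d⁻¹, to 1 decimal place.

Tmean = (31.0 + 15.4)/2 = 23.20 °C
ET₀ = 0.0023 × 11.69 × (23.20 + 17.8) × √15.6 = 0.0023 × 11.69 × 41.00 × 3.9497 = 4.3540 mm/d

4.4 mm d⁻¹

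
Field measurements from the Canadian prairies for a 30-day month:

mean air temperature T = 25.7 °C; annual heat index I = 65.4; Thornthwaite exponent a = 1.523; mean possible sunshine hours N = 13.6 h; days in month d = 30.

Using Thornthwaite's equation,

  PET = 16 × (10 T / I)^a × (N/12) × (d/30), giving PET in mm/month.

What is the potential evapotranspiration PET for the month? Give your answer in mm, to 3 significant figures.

146 mm

10T/I = 10 × 25.7 / 65.4 = 3.9297
(10T/I)^a = 3.9297^1.523 = 8.0391
Uncorrected PET = 16 × 8.0391 = 128.626 mm
Correction = (N/12)(d/30) = (13.6/12)(30/30) = 1.1333
PET = 128.626 × 1.1333 = 145.772 mm/month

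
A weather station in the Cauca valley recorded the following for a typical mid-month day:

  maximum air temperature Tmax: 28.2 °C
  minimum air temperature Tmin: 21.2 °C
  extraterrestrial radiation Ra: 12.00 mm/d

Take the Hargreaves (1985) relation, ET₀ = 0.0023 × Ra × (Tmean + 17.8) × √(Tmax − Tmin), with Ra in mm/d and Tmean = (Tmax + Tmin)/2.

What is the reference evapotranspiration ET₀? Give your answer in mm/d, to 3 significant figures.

Tmean = (28.2 + 21.2)/2 = 24.70 °C
ET₀ = 0.0023 × 12.00 × (24.70 + 17.8) × √7.0 = 0.0023 × 12.00 × 42.50 × 2.6458 = 3.1035 mm/d

3.10 mm/d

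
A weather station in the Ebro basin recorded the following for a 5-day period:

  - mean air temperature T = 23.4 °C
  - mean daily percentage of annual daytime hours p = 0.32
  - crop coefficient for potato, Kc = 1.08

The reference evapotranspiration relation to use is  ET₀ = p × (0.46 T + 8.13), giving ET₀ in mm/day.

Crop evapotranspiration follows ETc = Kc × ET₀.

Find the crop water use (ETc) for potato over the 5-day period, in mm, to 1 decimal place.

32.6 mm

ET₀ = 0.32 × (0.46 × 23.4 + 8.13) = 0.32 × 18.894 = 6.0461 mm/d
ETc = Kc × ET₀ = 1.08 × 6.0461 = 6.5298 mm/d
Over 5 days: 6.5298 × 5 = 32.649 mm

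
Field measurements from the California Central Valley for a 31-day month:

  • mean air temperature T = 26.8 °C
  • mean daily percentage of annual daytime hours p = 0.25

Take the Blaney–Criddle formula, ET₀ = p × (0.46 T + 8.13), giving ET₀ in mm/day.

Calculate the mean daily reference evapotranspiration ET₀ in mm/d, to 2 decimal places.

5.11 mm/d

ET₀ = 0.25 × (0.46 × 26.8 + 8.13) = 0.25 × 20.458 = 5.1145 mm/d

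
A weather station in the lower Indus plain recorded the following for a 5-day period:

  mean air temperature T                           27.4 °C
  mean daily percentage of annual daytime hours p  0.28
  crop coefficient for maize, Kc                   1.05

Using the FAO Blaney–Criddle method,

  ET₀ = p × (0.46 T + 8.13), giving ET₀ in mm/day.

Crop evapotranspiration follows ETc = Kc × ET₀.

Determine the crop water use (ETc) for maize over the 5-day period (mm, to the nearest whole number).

ET₀ = 0.28 × (0.46 × 27.4 + 8.13) = 0.28 × 20.734 = 5.8055 mm/d
ETc = Kc × ET₀ = 1.05 × 5.8055 = 6.0958 mm/d
Over 5 days: 6.0958 × 5 = 30.479 mm

30 mm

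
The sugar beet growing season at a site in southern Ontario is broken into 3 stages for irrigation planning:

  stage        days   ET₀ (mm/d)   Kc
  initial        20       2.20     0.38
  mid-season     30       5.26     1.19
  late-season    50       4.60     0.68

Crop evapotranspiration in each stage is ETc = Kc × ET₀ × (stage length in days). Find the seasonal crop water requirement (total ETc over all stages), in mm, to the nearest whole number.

361 mm

initial: 0.38 × 2.20 × 20 = 16.72 mm
mid-season: 1.19 × 5.26 × 30 = 187.78 mm
late-season: 0.68 × 4.60 × 50 = 156.40 mm
Seasonal total = 360.90 mm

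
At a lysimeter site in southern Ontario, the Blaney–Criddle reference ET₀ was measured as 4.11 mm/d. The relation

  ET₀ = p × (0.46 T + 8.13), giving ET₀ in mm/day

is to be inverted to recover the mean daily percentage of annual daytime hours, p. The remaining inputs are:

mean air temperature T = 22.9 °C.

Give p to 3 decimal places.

0.220

p = ET₀ / (0.46 T + 8.13) = 4.11 / (0.46 × 22.9 + 8.13) = 4.11 / 18.664 = 0.2202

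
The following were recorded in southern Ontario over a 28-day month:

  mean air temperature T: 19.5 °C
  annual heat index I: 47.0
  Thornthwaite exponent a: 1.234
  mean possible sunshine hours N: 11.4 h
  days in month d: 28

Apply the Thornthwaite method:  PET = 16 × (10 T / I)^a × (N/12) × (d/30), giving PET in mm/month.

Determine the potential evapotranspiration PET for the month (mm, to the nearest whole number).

10T/I = 10 × 19.5 / 47.0 = 4.1489
(10T/I)^a = 4.1489^1.234 = 5.7880
Uncorrected PET = 16 × 5.7880 = 92.608 mm
Correction = (N/12)(d/30) = (11.4/12)(28/30) = 0.8867
PET = 92.608 × 0.8867 = 82.116 mm/month

82 mm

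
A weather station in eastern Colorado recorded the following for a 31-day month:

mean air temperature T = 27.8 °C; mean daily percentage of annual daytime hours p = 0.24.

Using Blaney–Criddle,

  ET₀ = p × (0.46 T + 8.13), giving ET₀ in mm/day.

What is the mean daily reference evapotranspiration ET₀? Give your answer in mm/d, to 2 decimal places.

ET₀ = 0.24 × (0.46 × 27.8 + 8.13) = 0.24 × 20.918 = 5.0203 mm/d

5.02 mm/d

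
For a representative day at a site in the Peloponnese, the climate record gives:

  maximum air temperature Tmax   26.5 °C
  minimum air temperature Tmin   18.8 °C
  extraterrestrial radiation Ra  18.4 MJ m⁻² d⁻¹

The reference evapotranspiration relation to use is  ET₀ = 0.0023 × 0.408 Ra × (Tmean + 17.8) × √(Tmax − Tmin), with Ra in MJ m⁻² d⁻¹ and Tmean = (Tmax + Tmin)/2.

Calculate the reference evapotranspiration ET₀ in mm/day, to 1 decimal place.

1.9 mm/day

Tmean = (26.5 + 18.8)/2 = 22.65 °C
0.408 Ra = 0.408 × 18.4 = 7.5072 mm/d equivalent
ET₀ = 0.0023 × 7.5072 × (22.65 + 17.8) × √7.7 = 0.0023 × 7.5072 × 40.45 × 2.7749 = 1.9381 mm/d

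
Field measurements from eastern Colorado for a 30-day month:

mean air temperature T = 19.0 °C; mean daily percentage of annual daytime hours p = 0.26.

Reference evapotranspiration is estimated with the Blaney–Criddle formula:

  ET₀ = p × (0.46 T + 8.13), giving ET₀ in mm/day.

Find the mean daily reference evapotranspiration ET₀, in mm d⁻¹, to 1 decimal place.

ET₀ = 0.26 × (0.46 × 19.0 + 8.13) = 0.26 × 16.870 = 4.3862 mm/d

4.4 mm d⁻¹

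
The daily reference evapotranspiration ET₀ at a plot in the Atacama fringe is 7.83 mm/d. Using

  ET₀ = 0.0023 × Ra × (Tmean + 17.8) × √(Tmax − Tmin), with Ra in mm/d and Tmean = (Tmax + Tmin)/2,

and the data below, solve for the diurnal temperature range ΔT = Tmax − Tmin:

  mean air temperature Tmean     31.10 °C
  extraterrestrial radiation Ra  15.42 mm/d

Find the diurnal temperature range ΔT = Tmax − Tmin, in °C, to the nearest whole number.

√ΔT = ET₀ / [0.0023 × Ra × (Tmean+17.8)] = 7.83 / (0.0023 × 15.42 × 48.90) = 4.5148
ΔT = 4.5148² = 20.383 °C

20 °C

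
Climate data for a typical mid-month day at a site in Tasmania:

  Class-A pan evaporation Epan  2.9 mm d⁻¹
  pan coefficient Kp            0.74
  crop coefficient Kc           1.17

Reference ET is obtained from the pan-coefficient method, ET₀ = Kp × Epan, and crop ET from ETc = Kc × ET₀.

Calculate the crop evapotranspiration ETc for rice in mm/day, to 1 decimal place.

ET₀ = 0.74 × 2.9 = 2.1460 mm/d
ETc = Kc × ET₀ = 1.17 × 2.1460 = 2.5108 mm/d

2.5 mm/day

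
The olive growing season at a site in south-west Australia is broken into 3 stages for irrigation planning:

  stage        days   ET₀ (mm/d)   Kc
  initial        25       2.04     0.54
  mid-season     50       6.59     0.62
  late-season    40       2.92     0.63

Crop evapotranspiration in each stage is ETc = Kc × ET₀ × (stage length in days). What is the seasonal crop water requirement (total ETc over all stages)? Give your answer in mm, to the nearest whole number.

initial: 0.54 × 2.04 × 25 = 27.54 mm
mid-season: 0.62 × 6.59 × 50 = 204.29 mm
late-season: 0.63 × 2.92 × 40 = 73.58 mm
Seasonal total = 305.41 mm

305 mm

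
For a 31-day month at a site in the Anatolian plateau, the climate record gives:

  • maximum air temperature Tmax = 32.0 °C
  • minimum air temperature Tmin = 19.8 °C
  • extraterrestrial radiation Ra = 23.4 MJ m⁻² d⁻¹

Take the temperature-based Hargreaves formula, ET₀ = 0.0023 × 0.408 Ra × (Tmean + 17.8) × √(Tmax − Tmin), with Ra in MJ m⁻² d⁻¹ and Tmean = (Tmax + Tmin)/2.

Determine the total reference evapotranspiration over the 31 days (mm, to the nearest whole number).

Tmean = (32.0 + 19.8)/2 = 25.90 °C
0.408 Ra = 0.408 × 23.4 = 9.5472 mm/d equivalent
ET₀ = 0.0023 × 9.5472 × (25.90 + 17.8) × √12.2 = 0.0023 × 9.5472 × 43.70 × 3.4928 = 3.3517 mm/d
Over 31 days: 3.3517 × 31 = 103.903 mm

104 mm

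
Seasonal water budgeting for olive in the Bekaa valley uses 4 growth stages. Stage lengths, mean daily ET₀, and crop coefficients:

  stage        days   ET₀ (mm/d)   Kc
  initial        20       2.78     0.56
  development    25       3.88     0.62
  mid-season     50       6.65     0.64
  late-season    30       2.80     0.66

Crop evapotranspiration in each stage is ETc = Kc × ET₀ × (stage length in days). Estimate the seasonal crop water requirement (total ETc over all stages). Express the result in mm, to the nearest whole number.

360 mm

initial: 0.56 × 2.78 × 20 = 31.14 mm
development: 0.62 × 3.88 × 25 = 60.14 mm
mid-season: 0.64 × 6.65 × 50 = 212.80 mm
late-season: 0.66 × 2.80 × 30 = 55.44 mm
Seasonal total = 359.52 mm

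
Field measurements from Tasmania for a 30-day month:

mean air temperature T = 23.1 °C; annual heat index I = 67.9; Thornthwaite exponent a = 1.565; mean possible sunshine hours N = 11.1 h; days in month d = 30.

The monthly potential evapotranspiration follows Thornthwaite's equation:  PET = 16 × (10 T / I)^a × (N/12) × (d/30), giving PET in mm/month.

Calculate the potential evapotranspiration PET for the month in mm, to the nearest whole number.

101 mm

10T/I = 10 × 23.1 / 67.9 = 3.4021
(10T/I)^a = 3.4021^1.565 = 6.7949
Uncorrected PET = 16 × 6.7949 = 108.718 mm
Correction = (N/12)(d/30) = (11.1/12)(30/30) = 0.9250
PET = 108.718 × 0.9250 = 100.564 mm/month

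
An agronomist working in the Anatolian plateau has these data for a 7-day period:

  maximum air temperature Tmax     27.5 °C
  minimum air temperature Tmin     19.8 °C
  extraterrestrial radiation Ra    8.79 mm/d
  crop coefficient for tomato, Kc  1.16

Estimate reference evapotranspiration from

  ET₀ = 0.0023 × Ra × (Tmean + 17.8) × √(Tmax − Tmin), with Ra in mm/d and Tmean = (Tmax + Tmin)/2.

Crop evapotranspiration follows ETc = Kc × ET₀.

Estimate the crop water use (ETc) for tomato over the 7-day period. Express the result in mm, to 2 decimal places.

Tmean = (27.5 + 19.8)/2 = 23.65 °C
ET₀ = 0.0023 × 8.79 × (23.65 + 17.8) × √7.7 = 0.0023 × 8.79 × 41.45 × 2.7749 = 2.3254 mm/d
ETc = Kc × ET₀ = 1.16 × 2.3254 = 2.6975 mm/d
Over 7 days: 2.6975 × 7 = 18.883 mm

18.88 mm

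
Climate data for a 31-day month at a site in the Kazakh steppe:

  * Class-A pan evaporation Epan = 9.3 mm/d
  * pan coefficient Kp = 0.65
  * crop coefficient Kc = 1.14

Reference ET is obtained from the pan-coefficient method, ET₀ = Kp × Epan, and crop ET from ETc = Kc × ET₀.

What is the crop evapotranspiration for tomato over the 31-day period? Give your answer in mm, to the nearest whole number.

ET₀ = 0.65 × 9.3 = 6.0450 mm/d
ETc = Kc × ET₀ = 1.14 × 6.0450 = 6.8913 mm/d
Over 31 days: 6.8913 × 31 = 213.630 mm

214 mm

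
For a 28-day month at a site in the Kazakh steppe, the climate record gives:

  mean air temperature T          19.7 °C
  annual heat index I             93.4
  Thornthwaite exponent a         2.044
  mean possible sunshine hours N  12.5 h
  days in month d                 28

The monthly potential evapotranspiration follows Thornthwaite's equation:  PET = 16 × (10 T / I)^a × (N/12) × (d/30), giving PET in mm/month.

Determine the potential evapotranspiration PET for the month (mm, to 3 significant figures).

71.5 mm

10T/I = 10 × 19.7 / 93.4 = 2.1092
(10T/I)^a = 2.1092^2.044 = 4.5972
Uncorrected PET = 16 × 4.5972 = 73.555 mm
Correction = (N/12)(d/30) = (12.5/12)(28/30) = 0.9722
PET = 73.555 × 0.9722 = 71.510 mm/month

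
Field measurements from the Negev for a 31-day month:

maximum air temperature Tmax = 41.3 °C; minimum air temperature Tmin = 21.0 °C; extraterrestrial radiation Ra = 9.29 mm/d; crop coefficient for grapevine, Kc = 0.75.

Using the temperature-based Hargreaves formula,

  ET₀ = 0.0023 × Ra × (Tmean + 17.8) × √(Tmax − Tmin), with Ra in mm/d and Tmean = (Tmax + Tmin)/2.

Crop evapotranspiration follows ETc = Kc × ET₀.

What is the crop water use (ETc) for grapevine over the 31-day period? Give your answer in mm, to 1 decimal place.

109.6 mm

Tmean = (41.3 + 21.0)/2 = 31.15 °C
ET₀ = 0.0023 × 9.29 × (31.15 + 17.8) × √20.3 = 0.0023 × 9.29 × 48.95 × 4.5056 = 4.7125 mm/d
ETc = Kc × ET₀ = 0.75 × 4.7125 = 3.5344 mm/d
Over 31 days: 3.5344 × 31 = 109.566 mm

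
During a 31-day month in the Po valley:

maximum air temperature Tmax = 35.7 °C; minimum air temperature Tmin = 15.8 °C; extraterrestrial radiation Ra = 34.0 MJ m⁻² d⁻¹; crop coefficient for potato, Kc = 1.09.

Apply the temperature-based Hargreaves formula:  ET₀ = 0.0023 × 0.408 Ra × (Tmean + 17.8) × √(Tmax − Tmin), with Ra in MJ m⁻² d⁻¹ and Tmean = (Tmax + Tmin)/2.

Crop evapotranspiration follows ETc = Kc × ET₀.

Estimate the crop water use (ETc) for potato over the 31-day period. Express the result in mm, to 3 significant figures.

Tmean = (35.7 + 15.8)/2 = 25.75 °C
0.408 Ra = 0.408 × 34.0 = 13.8720 mm/d equivalent
ET₀ = 0.0023 × 13.8720 × (25.75 + 17.8) × √19.9 = 0.0023 × 13.8720 × 43.55 × 4.4609 = 6.1984 mm/d
ETc = Kc × ET₀ = 1.09 × 6.1984 = 6.7563 mm/d
Over 31 days: 6.7563 × 31 = 209.445 mm

209 mm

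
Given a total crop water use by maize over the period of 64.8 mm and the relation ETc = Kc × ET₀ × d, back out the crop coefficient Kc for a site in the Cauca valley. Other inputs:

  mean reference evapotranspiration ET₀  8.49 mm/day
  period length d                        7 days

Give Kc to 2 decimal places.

1.09

ETc = Kc × ET₀ × d  ⇒  Kc = ETc / (ET₀ × d)
Kc = 64.8 / (8.49 × 7) = 64.8 / 59.43 = 1.0904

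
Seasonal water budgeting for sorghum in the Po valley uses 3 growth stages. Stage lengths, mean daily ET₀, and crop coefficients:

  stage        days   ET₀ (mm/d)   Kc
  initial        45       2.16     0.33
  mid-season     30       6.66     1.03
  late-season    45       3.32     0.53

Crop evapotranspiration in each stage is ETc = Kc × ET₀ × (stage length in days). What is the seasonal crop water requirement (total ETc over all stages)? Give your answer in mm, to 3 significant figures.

initial: 0.33 × 2.16 × 45 = 32.08 mm
mid-season: 1.03 × 6.66 × 30 = 205.79 mm
late-season: 0.53 × 3.32 × 45 = 79.18 mm
Seasonal total = 317.05 mm

317 mm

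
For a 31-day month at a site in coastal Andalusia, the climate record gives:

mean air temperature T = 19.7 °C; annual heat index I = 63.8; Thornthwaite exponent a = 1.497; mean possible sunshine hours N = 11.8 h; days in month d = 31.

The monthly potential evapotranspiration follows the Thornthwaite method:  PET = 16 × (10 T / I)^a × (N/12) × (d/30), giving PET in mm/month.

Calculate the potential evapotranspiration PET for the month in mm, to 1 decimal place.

10T/I = 10 × 19.7 / 63.8 = 3.0878
(10T/I)^a = 3.0878^1.497 = 5.4076
Uncorrected PET = 16 × 5.4076 = 86.522 mm
Correction = (N/12)(d/30) = (11.8/12)(31/30) = 1.0161
PET = 86.522 × 1.0161 = 87.915 mm/month

87.9 mm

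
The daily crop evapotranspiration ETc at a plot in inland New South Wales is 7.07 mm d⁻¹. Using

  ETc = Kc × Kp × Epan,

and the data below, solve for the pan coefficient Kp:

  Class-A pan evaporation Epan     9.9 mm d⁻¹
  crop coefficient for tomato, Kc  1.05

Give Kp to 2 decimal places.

ETc = Kc × Kp × Epan  ⇒  Kp = ETc / (Kc × Epan)
Kp = 7.07 / (1.05 × 9.9) = 7.07 / 10.395 = 0.6801

0.68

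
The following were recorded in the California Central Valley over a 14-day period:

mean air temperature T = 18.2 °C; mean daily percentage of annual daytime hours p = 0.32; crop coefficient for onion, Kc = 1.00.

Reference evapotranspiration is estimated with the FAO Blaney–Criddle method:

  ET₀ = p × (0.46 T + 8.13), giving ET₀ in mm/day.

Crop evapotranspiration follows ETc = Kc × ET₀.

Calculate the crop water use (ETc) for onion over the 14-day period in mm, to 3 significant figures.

ET₀ = 0.32 × (0.46 × 18.2 + 8.13) = 0.32 × 16.502 = 5.2806 mm/d
ETc = Kc × ET₀ = 1.00 × 5.2806 = 5.2806 mm/d
Over 14 days: 5.2806 × 14 = 73.928 mm

73.9 mm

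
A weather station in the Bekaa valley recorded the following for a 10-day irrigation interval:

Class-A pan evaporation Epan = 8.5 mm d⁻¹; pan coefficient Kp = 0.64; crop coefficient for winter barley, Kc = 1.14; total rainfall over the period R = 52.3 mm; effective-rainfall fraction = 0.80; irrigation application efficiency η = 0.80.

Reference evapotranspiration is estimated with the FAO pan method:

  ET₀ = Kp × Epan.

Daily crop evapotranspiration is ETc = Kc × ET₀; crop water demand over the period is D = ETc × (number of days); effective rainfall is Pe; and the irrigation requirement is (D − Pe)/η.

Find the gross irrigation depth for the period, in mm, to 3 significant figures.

25.2 mm

ET₀ = 0.64 × 8.5 = 5.4400 mm/d
ETc = Kc × ET₀ = 1.14 × 5.4400 = 6.2016 mm/d
Crop demand D = ETc × 10 d = 6.2016 × 10 = 62.016 mm
Pe = 0.80 × 52.3 = 41.840 mm
D − Pe = 62.016 − 41.840 = 20.176 mm
Gross irrigation = 20.176 / 0.80 = 25.220 mm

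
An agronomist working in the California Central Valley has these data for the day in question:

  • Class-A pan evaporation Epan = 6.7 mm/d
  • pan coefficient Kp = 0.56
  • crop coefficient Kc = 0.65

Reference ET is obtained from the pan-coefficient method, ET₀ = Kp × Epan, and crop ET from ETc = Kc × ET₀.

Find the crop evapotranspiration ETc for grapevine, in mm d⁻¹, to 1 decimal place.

2.4 mm d⁻¹

ET₀ = 0.56 × 6.7 = 3.7520 mm/d
ETc = Kc × ET₀ = 0.65 × 3.7520 = 2.4388 mm/d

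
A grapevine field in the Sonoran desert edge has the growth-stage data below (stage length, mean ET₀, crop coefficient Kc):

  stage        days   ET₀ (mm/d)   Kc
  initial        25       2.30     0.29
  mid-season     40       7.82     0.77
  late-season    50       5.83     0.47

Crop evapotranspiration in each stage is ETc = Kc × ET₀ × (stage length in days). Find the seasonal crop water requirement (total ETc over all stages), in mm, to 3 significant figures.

initial: 0.29 × 2.30 × 25 = 16.68 mm
mid-season: 0.77 × 7.82 × 40 = 240.86 mm
late-season: 0.47 × 5.83 × 50 = 137.01 mm
Seasonal total = 394.55 mm

395 mm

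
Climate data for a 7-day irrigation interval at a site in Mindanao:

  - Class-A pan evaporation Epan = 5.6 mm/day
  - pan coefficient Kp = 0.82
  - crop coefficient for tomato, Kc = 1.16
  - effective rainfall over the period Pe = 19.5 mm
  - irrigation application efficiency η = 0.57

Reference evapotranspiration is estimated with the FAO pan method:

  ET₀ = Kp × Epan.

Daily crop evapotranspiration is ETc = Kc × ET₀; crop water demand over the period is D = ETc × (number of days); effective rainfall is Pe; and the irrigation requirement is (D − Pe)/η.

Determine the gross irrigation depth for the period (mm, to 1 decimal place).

31.2 mm

ET₀ = 0.82 × 5.6 = 4.5920 mm/d
ETc = Kc × ET₀ = 1.16 × 4.5920 = 5.3267 mm/d
Crop demand D = ETc × 7 d = 5.3267 × 7 = 37.287 mm
D − Pe = 37.287 − 19.5 = 17.787 mm
Gross irrigation = 17.787 / 0.57 = 31.205 mm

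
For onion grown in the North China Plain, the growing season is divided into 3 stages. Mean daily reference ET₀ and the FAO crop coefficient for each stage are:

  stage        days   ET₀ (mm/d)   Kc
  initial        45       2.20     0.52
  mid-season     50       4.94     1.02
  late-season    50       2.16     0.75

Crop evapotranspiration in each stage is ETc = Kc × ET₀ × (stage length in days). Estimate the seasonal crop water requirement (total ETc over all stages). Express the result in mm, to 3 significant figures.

initial: 0.52 × 2.20 × 45 = 51.48 mm
mid-season: 1.02 × 4.94 × 50 = 251.94 mm
late-season: 0.75 × 2.16 × 50 = 81.00 mm
Seasonal total = 384.42 mm

384 mm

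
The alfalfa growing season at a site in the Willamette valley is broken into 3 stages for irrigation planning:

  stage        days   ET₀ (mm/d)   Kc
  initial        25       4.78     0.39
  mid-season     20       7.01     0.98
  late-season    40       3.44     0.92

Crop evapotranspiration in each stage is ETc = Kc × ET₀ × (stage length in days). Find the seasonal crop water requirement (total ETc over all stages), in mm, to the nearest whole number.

311 mm

initial: 0.39 × 4.78 × 25 = 46.61 mm
mid-season: 0.98 × 7.01 × 20 = 137.40 mm
late-season: 0.92 × 3.44 × 40 = 126.59 mm
Seasonal total = 310.60 mm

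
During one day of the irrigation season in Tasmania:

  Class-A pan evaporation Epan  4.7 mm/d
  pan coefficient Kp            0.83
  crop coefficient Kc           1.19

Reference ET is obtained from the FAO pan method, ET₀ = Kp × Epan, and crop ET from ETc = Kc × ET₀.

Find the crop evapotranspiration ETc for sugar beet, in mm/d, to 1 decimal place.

ET₀ = 0.83 × 4.7 = 3.9010 mm/d
ETc = Kc × ET₀ = 1.19 × 3.9010 = 4.6422 mm/d

4.6 mm/d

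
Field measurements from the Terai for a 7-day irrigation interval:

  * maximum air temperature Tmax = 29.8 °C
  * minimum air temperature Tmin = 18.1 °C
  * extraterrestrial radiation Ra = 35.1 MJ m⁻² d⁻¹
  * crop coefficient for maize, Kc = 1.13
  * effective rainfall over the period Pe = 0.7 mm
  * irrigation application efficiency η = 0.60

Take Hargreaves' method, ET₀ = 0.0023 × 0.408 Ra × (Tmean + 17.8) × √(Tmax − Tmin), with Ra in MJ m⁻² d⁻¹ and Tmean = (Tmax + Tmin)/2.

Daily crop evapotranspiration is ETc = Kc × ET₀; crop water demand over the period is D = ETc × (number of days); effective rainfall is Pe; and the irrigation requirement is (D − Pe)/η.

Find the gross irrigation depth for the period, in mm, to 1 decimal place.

Tmean = (29.8 + 18.1)/2 = 23.95 °C
0.408 Ra = 0.408 × 35.1 = 14.3208 mm/d equivalent
ET₀ = 0.0023 × 14.3208 × (23.95 + 17.8) × √11.7 = 0.0023 × 14.3208 × 41.75 × 3.4205 = 4.7037 mm/d
ETc = Kc × ET₀ = 1.13 × 4.7037 = 5.3152 mm/d
Crop demand D = ETc × 7 d = 5.3152 × 7 = 37.206 mm
D − Pe = 37.206 − 0.7 = 36.506 mm
Gross irrigation = 36.506 / 0.60 = 60.843 mm

60.8 mm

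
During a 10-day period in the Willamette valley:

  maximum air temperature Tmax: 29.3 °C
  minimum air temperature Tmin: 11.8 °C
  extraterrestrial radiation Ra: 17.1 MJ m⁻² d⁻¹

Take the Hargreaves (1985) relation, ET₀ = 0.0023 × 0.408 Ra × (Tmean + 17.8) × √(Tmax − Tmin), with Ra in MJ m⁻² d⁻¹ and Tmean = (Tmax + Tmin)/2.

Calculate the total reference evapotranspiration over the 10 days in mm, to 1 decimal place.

25.7 mm

Tmean = (29.3 + 11.8)/2 = 20.55 °C
0.408 Ra = 0.408 × 17.1 = 6.9768 mm/d equivalent
ET₀ = 0.0023 × 6.9768 × (20.55 + 17.8) × √17.5 = 0.0023 × 6.9768 × 38.35 × 4.1833 = 2.5744 mm/d
Over 10 days: 2.5744 × 10 = 25.744 mm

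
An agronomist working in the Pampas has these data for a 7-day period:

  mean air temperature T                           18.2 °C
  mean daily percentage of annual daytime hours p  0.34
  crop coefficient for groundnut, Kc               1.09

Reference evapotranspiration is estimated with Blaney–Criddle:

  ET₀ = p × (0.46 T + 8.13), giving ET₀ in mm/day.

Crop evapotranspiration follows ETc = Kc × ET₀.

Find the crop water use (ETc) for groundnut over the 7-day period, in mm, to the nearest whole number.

ET₀ = 0.34 × (0.46 × 18.2 + 8.13) = 0.34 × 16.502 = 5.6107 mm/d
ETc = Kc × ET₀ = 1.09 × 5.6107 = 6.1157 mm/d
Over 7 days: 6.1157 × 7 = 42.810 mm

43 mm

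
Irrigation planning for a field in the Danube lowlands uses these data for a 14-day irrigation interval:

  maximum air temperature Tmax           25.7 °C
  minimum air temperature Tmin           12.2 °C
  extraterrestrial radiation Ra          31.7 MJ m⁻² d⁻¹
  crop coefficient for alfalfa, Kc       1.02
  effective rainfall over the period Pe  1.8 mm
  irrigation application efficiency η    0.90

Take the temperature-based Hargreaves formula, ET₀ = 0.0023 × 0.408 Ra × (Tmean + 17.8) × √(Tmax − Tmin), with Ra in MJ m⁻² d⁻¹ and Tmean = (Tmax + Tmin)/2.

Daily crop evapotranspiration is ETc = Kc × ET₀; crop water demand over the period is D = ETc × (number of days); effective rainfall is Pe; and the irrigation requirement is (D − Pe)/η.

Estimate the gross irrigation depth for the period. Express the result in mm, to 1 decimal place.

61.7 mm

Tmean = (25.7 + 12.2)/2 = 18.95 °C
0.408 Ra = 0.408 × 31.7 = 12.9336 mm/d equivalent
ET₀ = 0.0023 × 12.9336 × (18.95 + 17.8) × √13.5 = 0.0023 × 12.9336 × 36.75 × 3.6742 = 4.0167 mm/d
ETc = Kc × ET₀ = 1.02 × 4.0167 = 4.0970 mm/d
Crop demand D = ETc × 14 d = 4.0970 × 14 = 57.358 mm
D − Pe = 57.358 − 1.8 = 55.558 mm
Gross irrigation = 55.558 / 0.90 = 61.731 mm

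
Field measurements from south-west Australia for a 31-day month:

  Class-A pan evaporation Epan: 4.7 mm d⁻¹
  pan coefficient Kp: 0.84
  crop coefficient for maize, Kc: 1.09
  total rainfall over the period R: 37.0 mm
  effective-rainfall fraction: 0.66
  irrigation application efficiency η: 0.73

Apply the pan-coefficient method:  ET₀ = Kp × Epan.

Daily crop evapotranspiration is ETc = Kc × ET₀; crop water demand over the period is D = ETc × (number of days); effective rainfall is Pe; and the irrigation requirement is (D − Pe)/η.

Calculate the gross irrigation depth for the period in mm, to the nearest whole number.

149 mm

ET₀ = 0.84 × 4.7 = 3.9480 mm/d
ETc = Kc × ET₀ = 1.09 × 3.9480 = 4.3033 mm/d
Crop demand D = ETc × 31 d = 4.3033 × 31 = 133.402 mm
Pe = 0.66 × 37.0 = 24.420 mm
D − Pe = 133.402 − 24.420 = 108.982 mm
Gross irrigation = 108.982 / 0.73 = 149.290 mm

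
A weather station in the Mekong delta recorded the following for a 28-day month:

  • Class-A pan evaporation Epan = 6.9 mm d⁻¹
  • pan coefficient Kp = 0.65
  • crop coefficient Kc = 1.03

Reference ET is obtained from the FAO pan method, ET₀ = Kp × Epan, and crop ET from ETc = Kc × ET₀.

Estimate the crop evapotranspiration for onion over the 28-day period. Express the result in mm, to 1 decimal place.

129.3 mm

ET₀ = 0.65 × 6.9 = 4.4850 mm/d
ETc = Kc × ET₀ = 1.03 × 4.4850 = 4.6196 mm/d
Over 28 days: 4.6196 × 28 = 129.349 mm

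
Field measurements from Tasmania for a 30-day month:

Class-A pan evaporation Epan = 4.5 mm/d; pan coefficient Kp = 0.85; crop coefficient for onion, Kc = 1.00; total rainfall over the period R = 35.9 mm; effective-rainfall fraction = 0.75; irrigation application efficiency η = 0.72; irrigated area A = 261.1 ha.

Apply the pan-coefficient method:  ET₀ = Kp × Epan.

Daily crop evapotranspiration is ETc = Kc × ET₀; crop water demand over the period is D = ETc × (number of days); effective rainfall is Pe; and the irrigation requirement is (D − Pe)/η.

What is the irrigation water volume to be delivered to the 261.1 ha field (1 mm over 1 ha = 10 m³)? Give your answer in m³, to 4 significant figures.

ET₀ = 0.85 × 4.5 = 3.8250 mm/d
ETc = Kc × ET₀ = 1.00 × 3.8250 = 3.8250 mm/d
Crop demand D = ETc × 30 d = 3.8250 × 30 = 114.750 mm
Pe = 0.75 × 35.9 = 26.925 mm
D − Pe = 114.750 − 26.925 = 87.825 mm
Gross irrigation = 87.825 / 0.72 = 121.979 mm
Volume = 121.979 mm × 261.1 ha × 10 = 318487.2 m³

318500 m³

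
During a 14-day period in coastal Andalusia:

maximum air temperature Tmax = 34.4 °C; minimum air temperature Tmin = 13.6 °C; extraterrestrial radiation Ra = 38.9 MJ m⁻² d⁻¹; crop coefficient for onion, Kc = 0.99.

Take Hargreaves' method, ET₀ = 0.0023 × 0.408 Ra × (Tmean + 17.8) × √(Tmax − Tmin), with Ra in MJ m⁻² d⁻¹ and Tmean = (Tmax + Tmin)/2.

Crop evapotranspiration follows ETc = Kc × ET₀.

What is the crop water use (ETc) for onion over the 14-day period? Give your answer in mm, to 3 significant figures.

96.5 mm

Tmean = (34.4 + 13.6)/2 = 24.00 °C
0.408 Ra = 0.408 × 38.9 = 15.8712 mm/d equivalent
ET₀ = 0.0023 × 15.8712 × (24.00 + 17.8) × √20.8 = 0.0023 × 15.8712 × 41.80 × 4.5607 = 6.9590 mm/d
ETc = Kc × ET₀ = 0.99 × 6.9590 = 6.8894 mm/d
Over 14 days: 6.8894 × 14 = 96.452 mm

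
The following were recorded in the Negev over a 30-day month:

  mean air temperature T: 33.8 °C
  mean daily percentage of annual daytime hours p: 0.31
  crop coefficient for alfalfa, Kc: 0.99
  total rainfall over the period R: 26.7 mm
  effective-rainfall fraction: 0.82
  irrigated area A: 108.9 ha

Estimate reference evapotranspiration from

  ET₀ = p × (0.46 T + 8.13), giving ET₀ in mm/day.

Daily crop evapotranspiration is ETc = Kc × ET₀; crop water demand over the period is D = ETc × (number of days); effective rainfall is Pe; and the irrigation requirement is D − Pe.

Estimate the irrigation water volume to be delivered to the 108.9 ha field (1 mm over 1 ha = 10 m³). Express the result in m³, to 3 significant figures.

ET₀ = 0.31 × (0.46 × 33.8 + 8.13) = 0.31 × 23.678 = 7.3402 mm/d
ETc = Kc × ET₀ = 0.99 × 7.3402 = 7.2668 mm/d
Crop demand D = ETc × 30 d = 7.2668 × 30 = 218.004 mm
Pe = 0.82 × 26.7 = 21.894 mm
D − Pe = 218.004 − 21.894 = 196.110 mm
Volume = 196.110 mm × 108.9 ha × 10 = 213563.8 m³

214000 m³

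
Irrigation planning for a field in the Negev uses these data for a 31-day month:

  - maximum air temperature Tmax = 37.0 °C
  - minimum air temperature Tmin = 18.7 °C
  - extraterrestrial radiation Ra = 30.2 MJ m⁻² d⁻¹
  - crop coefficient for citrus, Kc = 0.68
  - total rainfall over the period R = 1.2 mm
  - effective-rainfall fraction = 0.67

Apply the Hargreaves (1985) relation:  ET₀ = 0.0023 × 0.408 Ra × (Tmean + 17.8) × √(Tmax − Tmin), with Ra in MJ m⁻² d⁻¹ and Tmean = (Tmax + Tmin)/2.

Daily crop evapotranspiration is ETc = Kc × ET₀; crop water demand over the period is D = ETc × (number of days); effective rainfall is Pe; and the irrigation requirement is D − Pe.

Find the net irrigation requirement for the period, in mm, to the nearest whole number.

Tmean = (37.0 + 18.7)/2 = 27.85 °C
0.408 Ra = 0.408 × 30.2 = 12.3216 mm/d equivalent
ET₀ = 0.0023 × 12.3216 × (27.85 + 17.8) × √18.3 = 0.0023 × 12.3216 × 45.65 × 4.2778 = 5.5342 mm/d
ETc = Kc × ET₀ = 0.68 × 5.5342 = 3.7633 mm/d
Crop demand D = ETc × 31 d = 3.7633 × 31 = 116.662 mm
Pe = 0.67 × 1.2 = 0.804 mm
D − Pe = 116.662 − 0.804 = 115.858 mm

116 mm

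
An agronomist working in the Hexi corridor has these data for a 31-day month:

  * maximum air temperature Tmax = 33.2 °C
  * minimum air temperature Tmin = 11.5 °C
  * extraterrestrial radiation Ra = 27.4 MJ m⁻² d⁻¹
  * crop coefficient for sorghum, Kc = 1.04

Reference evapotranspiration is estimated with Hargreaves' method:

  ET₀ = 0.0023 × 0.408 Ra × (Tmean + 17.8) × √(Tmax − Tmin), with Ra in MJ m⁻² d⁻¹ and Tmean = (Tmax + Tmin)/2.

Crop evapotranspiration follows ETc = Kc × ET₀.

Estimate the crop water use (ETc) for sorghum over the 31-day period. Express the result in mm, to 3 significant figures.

155 mm

Tmean = (33.2 + 11.5)/2 = 22.35 °C
0.408 Ra = 0.408 × 27.4 = 11.1792 mm/d equivalent
ET₀ = 0.0023 × 11.1792 × (22.35 + 17.8) × √21.7 = 0.0023 × 11.1792 × 40.15 × 4.6583 = 4.8090 mm/d
ETc = Kc × ET₀ = 1.04 × 4.8090 = 5.0014 mm/d
Over 31 days: 5.0014 × 31 = 155.043 mm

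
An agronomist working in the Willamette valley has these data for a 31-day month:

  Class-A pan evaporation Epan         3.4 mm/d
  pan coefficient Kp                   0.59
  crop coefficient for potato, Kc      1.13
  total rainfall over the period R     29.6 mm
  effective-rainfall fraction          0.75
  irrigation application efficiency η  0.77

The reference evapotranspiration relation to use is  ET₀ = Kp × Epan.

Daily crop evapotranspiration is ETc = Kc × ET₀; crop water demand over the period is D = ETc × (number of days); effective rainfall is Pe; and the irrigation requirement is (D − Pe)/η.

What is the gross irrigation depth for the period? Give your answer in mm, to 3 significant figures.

62.4 mm

ET₀ = 0.59 × 3.4 = 2.0060 mm/d
ETc = Kc × ET₀ = 1.13 × 2.0060 = 2.2668 mm/d
Crop demand D = ETc × 31 d = 2.2668 × 31 = 70.271 mm
Pe = 0.75 × 29.6 = 22.200 mm
D − Pe = 70.271 − 22.200 = 48.071 mm
Gross irrigation = 48.071 / 0.77 = 62.430 mm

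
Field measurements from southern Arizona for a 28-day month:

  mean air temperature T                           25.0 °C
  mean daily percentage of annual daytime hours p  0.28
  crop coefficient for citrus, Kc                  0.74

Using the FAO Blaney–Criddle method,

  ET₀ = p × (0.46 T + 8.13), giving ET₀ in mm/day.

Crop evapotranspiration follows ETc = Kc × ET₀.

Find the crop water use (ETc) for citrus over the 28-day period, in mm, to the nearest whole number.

ET₀ = 0.28 × (0.46 × 25.0 + 8.13) = 0.28 × 19.630 = 5.4964 mm/d
ETc = Kc × ET₀ = 0.74 × 5.4964 = 4.0673 mm/d
Over 28 days: 4.0673 × 28 = 113.884 mm

114 mm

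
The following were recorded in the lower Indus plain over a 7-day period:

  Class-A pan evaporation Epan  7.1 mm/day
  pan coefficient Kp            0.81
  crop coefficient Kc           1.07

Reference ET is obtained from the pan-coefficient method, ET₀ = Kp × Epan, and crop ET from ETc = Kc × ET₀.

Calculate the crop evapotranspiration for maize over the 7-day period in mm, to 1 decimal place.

ET₀ = 0.81 × 7.1 = 5.7510 mm/d
ETc = Kc × ET₀ = 1.07 × 5.7510 = 6.1536 mm/d
Over 7 days: 6.1536 × 7 = 43.075 mm

43.1 mm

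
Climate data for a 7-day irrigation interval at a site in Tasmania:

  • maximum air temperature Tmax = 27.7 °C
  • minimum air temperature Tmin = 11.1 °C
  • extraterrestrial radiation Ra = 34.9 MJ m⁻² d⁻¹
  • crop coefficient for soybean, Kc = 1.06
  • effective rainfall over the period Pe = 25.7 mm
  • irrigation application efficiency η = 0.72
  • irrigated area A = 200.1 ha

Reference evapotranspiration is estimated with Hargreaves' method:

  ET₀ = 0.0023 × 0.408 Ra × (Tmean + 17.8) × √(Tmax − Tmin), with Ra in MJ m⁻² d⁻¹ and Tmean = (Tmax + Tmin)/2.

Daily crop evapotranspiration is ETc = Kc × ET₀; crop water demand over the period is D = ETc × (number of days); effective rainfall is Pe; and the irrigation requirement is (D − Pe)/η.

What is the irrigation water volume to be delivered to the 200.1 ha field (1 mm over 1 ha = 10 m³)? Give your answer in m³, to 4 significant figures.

30940 m³

Tmean = (27.7 + 11.1)/2 = 19.40 °C
0.408 Ra = 0.408 × 34.9 = 14.2392 mm/d equivalent
ET₀ = 0.0023 × 14.2392 × (19.40 + 17.8) × √16.6 = 0.0023 × 14.2392 × 37.20 × 4.0743 = 4.9637 mm/d
ETc = Kc × ET₀ = 1.06 × 4.9637 = 5.2615 mm/d
Crop demand D = ETc × 7 d = 5.2615 × 7 = 36.831 mm
D − Pe = 36.831 − 25.7 = 11.131 mm
Gross irrigation = 11.131 / 0.72 = 15.460 mm
Volume = 15.460 mm × 200.1 ha × 10 = 30935.5 m³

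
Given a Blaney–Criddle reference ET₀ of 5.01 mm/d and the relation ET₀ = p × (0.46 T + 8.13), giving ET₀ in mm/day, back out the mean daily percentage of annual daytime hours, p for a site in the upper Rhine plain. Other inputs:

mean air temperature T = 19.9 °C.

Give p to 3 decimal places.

0.290

p = ET₀ / (0.46 T + 8.13) = 5.01 / (0.46 × 19.9 + 8.13) = 5.01 / 17.284 = 0.2899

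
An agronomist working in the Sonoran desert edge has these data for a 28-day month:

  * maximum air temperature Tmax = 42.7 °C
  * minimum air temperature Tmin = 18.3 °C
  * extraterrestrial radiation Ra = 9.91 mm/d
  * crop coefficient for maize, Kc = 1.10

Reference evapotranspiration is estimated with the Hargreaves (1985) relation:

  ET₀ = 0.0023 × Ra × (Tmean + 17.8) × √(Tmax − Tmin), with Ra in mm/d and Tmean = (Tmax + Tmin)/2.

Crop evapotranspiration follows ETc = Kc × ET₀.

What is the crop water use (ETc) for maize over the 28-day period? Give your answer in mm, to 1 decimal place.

Tmean = (42.7 + 18.3)/2 = 30.50 °C
ET₀ = 0.0023 × 9.91 × (30.50 + 17.8) × √24.4 = 0.0023 × 9.91 × 48.30 × 4.9396 = 5.4380 mm/d
ETc = Kc × ET₀ = 1.10 × 5.4380 = 5.9818 mm/d
Over 28 days: 5.9818 × 28 = 167.490 mm

167.5 mm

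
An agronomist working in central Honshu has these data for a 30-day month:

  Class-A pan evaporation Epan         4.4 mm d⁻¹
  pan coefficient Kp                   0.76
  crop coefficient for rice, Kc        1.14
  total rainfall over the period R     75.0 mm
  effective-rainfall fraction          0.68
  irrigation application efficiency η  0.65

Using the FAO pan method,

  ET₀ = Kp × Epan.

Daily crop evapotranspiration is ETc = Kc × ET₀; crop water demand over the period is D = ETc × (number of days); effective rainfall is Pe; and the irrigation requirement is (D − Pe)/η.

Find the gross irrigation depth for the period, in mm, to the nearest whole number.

97 mm

ET₀ = 0.76 × 4.4 = 3.3440 mm/d
ETc = Kc × ET₀ = 1.14 × 3.3440 = 3.8122 mm/d
Crop demand D = ETc × 30 d = 3.8122 × 30 = 114.366 mm
Pe = 0.68 × 75.0 = 51.000 mm
D − Pe = 114.366 − 51.000 = 63.366 mm
Gross irrigation = 63.366 / 0.65 = 97.486 mm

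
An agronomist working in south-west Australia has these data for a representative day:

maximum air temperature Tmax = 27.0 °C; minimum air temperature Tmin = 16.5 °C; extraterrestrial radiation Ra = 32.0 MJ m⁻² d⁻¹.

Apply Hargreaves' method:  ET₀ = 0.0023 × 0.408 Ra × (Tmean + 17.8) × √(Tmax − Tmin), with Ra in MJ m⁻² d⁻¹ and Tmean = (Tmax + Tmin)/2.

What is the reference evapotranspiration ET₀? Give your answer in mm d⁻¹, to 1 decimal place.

3.8 mm d⁻¹

Tmean = (27.0 + 16.5)/2 = 21.75 °C
0.408 Ra = 0.408 × 32.0 = 13.0560 mm/d equivalent
ET₀ = 0.0023 × 13.0560 × (21.75 + 17.8) × √10.5 = 0.0023 × 13.0560 × 39.55 × 3.2404 = 3.8484 mm/d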